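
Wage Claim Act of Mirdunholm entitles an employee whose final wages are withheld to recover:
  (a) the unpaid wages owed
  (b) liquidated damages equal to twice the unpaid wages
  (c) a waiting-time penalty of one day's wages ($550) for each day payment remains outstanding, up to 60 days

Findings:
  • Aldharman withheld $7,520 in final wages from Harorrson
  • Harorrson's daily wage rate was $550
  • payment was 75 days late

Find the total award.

Total award: $55,560

Doubled: 2 × $7,520 = $15,040
Penalty days: min(75, 60) = 60
Waiting-time penalty: 60 × $550 = $33,000
Total award: $7,520 + $15,040 + $33,000 = $55,560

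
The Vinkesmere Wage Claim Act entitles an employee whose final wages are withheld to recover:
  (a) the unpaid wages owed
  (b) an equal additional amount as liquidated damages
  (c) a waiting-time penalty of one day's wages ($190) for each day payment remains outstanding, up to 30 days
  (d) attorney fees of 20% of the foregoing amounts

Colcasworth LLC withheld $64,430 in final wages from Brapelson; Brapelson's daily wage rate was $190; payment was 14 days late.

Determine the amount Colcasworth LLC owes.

Liquidated damages (equal amount): $64,430
Penalty days: min(14, 30) = 14
Waiting-time penalty: 14 × $190 = $2,660
Subtotal: $64,430 + $64,430 + $2,660 = $131,520
Attorney fees: 20% of $131,520 = $26,304
Total award: $131,520 + $26,304 = $157,824

$157,824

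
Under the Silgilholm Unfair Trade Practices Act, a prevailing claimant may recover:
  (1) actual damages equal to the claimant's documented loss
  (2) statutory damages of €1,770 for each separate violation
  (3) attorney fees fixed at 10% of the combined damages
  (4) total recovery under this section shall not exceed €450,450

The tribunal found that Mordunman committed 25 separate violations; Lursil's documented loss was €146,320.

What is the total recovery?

Statutory damages: 25 × €1,770 = €44,250
Combined damages: €146,320 + €44,250 = €190,570
Attorney fees: 10% of €190,570 = €19,057
Total before cap: €190,570 + €19,057 = €209,627
Cap at €450,450: €209,627 is within the cap, no reduction.

€209,627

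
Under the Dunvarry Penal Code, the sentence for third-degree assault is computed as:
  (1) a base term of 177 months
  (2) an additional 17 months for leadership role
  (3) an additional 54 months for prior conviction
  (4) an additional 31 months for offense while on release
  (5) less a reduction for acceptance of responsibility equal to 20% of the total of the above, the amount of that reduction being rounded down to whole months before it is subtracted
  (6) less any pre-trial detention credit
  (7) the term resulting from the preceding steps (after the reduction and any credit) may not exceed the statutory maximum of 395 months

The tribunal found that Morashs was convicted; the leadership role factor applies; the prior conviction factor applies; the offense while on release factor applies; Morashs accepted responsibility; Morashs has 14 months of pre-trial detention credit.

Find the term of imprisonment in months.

210 months

Leadership role enhancement: +17 months
Prior conviction enhancement: +54 months
Offense while on release enhancement: +31 months
Adjusted term: 177 months + 17 months + 54 months + 31 months = 279 months
Acceptance of responsibility reduction: 20% of 279 months = 55 months (rounded down)
After reduction: 279 − 55 = 224 months
Less pre-trial detention credit: 224 months − 14 months = 210 months
Cap at 395 months: 210 months is within the cap, no reduction.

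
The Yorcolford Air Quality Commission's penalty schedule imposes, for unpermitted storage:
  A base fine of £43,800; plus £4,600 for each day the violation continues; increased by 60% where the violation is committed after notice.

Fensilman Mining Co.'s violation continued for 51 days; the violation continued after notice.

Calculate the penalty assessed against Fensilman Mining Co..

£445,440

Per-day component: 51 × £4,600 = £234,600
Base plus per-day: £43,800 + £234,600 = £278,400
Enhancement: 60% of £278,400 = £167,040
Enhanced fine: £278,400 + £167,040 = £445,440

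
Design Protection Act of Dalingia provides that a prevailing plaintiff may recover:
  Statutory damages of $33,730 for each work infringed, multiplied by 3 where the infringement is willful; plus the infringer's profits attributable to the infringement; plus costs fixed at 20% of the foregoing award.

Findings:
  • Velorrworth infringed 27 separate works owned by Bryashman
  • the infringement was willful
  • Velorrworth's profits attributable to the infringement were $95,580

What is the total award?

$3,393,252

Statutory damages: 27 × $33,730 = $910,710
Trebled: 3 × $910,710 = $2,732,130
Combined award: $2,732,130 + $95,580 = $2,827,710
Costs: 20% of $2,827,710 = $565,542
Award plus costs: $2,827,710 + $565,542 = $3,393,252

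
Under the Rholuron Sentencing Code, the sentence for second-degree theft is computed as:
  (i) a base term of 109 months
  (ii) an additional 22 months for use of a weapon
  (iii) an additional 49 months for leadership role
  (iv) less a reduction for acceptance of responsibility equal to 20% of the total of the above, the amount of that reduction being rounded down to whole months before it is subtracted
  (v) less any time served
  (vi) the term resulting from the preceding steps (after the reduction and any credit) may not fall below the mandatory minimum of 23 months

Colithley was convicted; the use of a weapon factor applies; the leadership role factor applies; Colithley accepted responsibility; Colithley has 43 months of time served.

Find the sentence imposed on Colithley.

101 months

Use of a weapon enhancement: +22 months
Leadership role enhancement: +49 months
Adjusted term: 109 months + 22 months + 49 months = 180 months
Acceptance of responsibility reduction: 20% of 180 months = 36 months (rounded down)
After reduction: 180 − 36 = 144 months
Less time served: 144 months − 43 months = 101 months
Minimum 23 months: 101 months meets the minimum, no increase.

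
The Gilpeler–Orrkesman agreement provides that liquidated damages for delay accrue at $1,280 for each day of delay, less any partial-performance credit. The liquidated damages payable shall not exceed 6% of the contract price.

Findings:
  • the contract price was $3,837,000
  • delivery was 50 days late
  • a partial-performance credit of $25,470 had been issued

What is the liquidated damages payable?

$38,530

Per-day damages: 50 × $1,280 = $64,000
Less partial-performance credit: $64,000 − $25,470 = $38,530
Cap: 6% of $3,837,000 = $230,220
Cap at $230,220: $38,530 is within the cap, no reduction.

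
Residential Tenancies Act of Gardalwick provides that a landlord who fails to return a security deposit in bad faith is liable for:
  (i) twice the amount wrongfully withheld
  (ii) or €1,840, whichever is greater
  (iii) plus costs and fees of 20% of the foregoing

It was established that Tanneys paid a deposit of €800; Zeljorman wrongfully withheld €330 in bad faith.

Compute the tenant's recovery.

€2,208

Doubled: 2 × €330 = €660
Minimum €1,840: €660 is below the minimum → €1,840
Costs and fees: 20% of €1,840 = €368
Total recovery: €1,840 + €368 = €2,208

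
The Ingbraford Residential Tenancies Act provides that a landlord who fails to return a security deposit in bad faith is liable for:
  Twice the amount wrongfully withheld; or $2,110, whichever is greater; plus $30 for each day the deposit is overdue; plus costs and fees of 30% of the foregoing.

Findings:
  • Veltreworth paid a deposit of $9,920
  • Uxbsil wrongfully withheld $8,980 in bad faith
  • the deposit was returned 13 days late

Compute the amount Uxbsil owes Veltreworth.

Recovery: $23,855

Doubled: 2 × $8,980 = $17,960
Minimum $2,110: $17,960 meets the minimum, no increase.
Late-return penalty: 13 × $30 = $390
Damages plus late penalty: $17,960 + $390 = $18,350
Costs and fees: 30% of $18,350 = $5,505
Total recovery: $18,350 + $5,505 = $23,855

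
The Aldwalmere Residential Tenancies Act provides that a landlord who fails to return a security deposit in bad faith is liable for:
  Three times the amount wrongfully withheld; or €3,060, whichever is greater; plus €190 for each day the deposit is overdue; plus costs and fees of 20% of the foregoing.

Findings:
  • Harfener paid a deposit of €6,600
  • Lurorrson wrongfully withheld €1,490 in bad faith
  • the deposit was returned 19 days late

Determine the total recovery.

Trebled: 3 × €1,490 = €4,470
Minimum €3,060: €4,470 meets the minimum, no increase.
Late-return penalty: 19 × €190 = €3,610
Damages plus late penalty: €4,470 + €3,610 = €8,080
Costs and fees: 20% of €8,080 = €1,616
Total recovery: €8,080 + €1,616 = €9,696

€9,696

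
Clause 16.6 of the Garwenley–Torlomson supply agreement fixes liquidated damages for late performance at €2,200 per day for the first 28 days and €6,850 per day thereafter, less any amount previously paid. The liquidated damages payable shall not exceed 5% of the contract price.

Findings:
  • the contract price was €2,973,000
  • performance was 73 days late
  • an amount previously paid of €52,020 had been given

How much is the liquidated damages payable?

First 28 days: 28 × €2,200 = €61,600
Remaining days: (73 − 28) × €6,850 = €308,250
Accrued per-day damages: €61,600 + €308,250 = €369,850
Less amount previously paid: €369,850 − €52,020 = €317,830
Cap: 5% of €2,973,000 = €148,650
Cap at €148,650: €317,830 exceeds the cap → €148,650

€148,650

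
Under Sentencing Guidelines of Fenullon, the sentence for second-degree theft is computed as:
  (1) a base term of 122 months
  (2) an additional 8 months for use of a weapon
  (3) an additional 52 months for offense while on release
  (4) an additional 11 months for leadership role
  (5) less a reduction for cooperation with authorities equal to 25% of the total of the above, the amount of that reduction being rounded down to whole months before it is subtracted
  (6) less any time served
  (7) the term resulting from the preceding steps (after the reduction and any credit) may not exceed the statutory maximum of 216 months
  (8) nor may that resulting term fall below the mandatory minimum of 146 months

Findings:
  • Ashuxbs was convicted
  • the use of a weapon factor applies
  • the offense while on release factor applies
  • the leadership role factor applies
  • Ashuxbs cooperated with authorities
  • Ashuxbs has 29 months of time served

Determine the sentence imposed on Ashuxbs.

Use of a weapon enhancement: +8 months
Offense while on release enhancement: +52 months
Leadership role enhancement: +11 months
Adjusted term: 122 months + 8 months + 52 months + 11 months = 193 months
Cooperation with authorities reduction: 25% of 193 months = 48 months (rounded down)
After reduction: 193 − 48 = 145 months
Less time served: 145 months − 29 months = 116 months
Cap at 216 months: 116 months is within the cap, no reduction.
Minimum 146 months: 116 months is below the minimum → 146 months

146 months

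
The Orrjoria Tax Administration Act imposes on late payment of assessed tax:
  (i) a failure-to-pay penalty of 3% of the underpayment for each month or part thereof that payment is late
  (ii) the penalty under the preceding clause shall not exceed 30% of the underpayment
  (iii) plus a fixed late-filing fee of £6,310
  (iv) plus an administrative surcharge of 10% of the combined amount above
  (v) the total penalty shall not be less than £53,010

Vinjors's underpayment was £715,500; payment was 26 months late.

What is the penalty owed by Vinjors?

£243,056

Accrued rate: 3% × 26 = 78%, capped at 30% → 30%
Failure-to-pay penalty: 30% of £715,500 = £214,650
Penalty before surcharge: £214,650 + £6,310 = £220,960
Administrative surcharge: 10% of £220,960 = £22,096
Total penalty: £220,960 + £22,096 = £243,056
Minimum £53,010: £243,056 meets the minimum, no increase.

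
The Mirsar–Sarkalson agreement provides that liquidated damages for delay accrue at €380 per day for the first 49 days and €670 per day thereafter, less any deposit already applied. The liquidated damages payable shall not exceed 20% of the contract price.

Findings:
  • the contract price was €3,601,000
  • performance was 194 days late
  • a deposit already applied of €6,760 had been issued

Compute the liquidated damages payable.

First 49 days: 49 × €380 = €18,620
Remaining days: (194 − 49) × €670 = €97,150
Accrued per-day damages: €18,620 + €97,150 = €115,770
Less deposit already applied: €115,770 − €6,760 = €109,010
Cap: 20% of €3,601,000 = €720,200
Cap at €720,200: €109,010 is within the cap, no reduction.

€109,010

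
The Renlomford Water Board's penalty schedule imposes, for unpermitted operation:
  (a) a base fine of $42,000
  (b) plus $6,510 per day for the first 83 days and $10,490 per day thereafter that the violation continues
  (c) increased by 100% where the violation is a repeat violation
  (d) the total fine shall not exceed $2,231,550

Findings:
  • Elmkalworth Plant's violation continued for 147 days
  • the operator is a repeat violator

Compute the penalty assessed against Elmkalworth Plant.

$2,231,550

First 83 days: 83 × $6,510 = $540,330
Remaining days: (147 − 83) × $10,490 = $671,360
Per-day component: $540,330 + $671,360 = $1,211,690
Base plus per-day: $42,000 + $1,211,690 = $1,253,690
Enhancement: 100% of $1,253,690 = $1,253,690
Enhanced fine: $1,253,690 + $1,253,690 = $2,507,380
Cap at $2,231,550: $2,507,380 exceeds the cap → $2,231,550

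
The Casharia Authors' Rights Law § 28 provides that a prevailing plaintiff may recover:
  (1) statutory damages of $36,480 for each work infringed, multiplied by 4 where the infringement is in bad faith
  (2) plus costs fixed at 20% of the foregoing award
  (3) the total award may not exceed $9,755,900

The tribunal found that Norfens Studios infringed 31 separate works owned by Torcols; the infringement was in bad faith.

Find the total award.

Statutory damages: 31 × $36,480 = $1,130,880
Multiplied by 4: 4 × $1,130,880 = $4,523,520
Costs: 20% of $4,523,520 = $904,704
Award plus costs: $4,523,520 + $904,704 = $5,428,224
Cap at $9,755,900: $5,428,224 is within the cap, no reduction.

$5,428,224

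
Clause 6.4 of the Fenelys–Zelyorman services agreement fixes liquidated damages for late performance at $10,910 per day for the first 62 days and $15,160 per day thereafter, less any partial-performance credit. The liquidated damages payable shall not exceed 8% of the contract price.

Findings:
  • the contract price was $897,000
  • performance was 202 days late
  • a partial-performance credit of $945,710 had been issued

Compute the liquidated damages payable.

First 62 days: 62 × $10,910 = $676,420
Remaining days: (202 − 62) × $15,160 = $2,122,400
Accrued per-day damages: $676,420 + $2,122,400 = $2,798,820
Less partial-performance credit: $2,798,820 − $945,710 = $1,853,110
Cap: 8% of $897,000 = $71,760
Cap at $71,760: $1,853,110 exceeds the cap → $71,760

Liquidated damages: $71,760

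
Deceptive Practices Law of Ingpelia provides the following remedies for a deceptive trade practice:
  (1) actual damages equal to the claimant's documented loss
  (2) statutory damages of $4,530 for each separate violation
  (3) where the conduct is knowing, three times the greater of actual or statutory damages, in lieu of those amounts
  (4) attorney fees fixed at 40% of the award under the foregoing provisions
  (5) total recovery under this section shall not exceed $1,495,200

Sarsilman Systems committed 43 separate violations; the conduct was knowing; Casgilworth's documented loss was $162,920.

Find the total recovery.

Statutory damages: 43 × $4,530 = $194,790
Greater of actual damages ($162,920) or statutory damages ($194,790): $194,790
Trebled: 3 × $194,790 = $584,370
Attorney fees: 40% of $584,370 = $233,748
Total before cap: $584,370 + $233,748 = $818,118
Cap at $1,495,200: $818,118 is within the cap, no reduction.

$818,118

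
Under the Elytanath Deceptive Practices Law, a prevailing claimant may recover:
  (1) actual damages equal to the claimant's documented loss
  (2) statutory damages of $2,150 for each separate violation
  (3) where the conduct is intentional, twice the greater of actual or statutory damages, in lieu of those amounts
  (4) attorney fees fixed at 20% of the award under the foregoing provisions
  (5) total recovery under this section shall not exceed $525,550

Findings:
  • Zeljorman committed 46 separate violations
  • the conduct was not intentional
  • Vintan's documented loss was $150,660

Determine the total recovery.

$299,472

Statutory damages: 46 × $2,150 = $98,900
Conduct not intentional: the in-lieu enhancement does not apply.
Actual plus statutory damages: $150,660 + $98,900 = $249,560
Attorney fees: 20% of $249,560 = $49,912
Total before cap: $249,560 + $49,912 = $299,472
Cap at $525,550: $299,472 is within the cap, no reduction.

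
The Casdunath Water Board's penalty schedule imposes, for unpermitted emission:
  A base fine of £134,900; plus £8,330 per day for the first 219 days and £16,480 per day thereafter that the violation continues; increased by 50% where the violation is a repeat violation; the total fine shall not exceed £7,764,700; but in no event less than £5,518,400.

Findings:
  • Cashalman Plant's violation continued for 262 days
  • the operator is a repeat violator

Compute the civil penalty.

First 219 days: 219 × £8,330 = £1,824,270
Remaining days: (262 − 219) × £16,480 = £708,640
Per-day component: £1,824,270 + £708,640 = £2,532,910
Base plus per-day: £134,900 + £2,532,910 = £2,667,810
Enhancement: 50% of £2,667,810 = £1,333,905
Enhanced fine: £2,667,810 + £1,333,905 = £4,001,715
Cap at £7,764,700: £4,001,715 is within the cap, no reduction.
Minimum £5,518,400: £4,001,715 is below the minimum → £5,518,400

£5,518,400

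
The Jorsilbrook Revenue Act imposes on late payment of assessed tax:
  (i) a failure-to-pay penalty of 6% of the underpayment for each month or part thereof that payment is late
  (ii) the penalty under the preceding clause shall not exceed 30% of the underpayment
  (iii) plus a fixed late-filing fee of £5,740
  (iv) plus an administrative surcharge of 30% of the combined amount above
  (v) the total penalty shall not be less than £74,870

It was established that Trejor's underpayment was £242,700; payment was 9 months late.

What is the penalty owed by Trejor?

£102,115

Accrued rate: 6% × 9 = 54%, capped at 30% → 30%
Failure-to-pay penalty: 30% of £242,700 = £72,810
Penalty before surcharge: £72,810 + £5,740 = £78,550
Administrative surcharge: 30% of £78,550 = £23,565
Total penalty: £78,550 + £23,565 = £102,115
Minimum £74,870: £102,115 meets the minimum, no increase.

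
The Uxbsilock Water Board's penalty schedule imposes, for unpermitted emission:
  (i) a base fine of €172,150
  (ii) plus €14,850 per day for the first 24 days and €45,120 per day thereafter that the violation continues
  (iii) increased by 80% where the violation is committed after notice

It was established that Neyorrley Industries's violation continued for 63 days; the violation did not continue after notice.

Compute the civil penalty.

€2,288,230

First 24 days: 24 × €14,850 = €356,400
Remaining days: (63 − 24) × €45,120 = €1,759,680
Per-day component: €356,400 + €1,759,680 = €2,116,080
Base plus per-day: €172,150 + €2,116,080 = €2,288,230
The violation did not continue after notice: no 80% increase.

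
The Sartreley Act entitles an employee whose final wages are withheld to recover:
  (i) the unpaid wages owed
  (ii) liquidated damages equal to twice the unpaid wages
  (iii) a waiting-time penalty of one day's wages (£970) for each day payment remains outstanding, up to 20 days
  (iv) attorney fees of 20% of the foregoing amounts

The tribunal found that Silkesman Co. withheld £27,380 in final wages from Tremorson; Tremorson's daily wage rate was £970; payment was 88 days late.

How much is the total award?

£121,848

Doubled: 2 × £27,380 = £54,760
Penalty days: min(88, 20) = 20
Waiting-time penalty: 20 × £970 = £19,400
Subtotal: £27,380 + £54,760 + £19,400 = £101,540
Attorney fees: 20% of £101,540 = £20,308
Total award: £101,540 + £20,308 = £121,848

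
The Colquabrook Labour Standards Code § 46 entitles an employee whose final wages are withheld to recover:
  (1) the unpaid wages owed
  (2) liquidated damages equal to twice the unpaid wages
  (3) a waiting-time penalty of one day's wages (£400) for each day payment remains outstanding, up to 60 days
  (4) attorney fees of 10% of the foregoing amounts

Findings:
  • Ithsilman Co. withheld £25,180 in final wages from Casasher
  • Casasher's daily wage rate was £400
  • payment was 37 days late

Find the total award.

Doubled: 2 × £25,180 = £50,360
Penalty days: min(37, 60) = 37
Waiting-time penalty: 37 × £400 = £14,800
Subtotal: £25,180 + £50,360 + £14,800 = £90,340
Attorney fees: 10% of £90,340 = £9,034
Total award: £90,340 + £9,034 = £99,374

Total award: £99,374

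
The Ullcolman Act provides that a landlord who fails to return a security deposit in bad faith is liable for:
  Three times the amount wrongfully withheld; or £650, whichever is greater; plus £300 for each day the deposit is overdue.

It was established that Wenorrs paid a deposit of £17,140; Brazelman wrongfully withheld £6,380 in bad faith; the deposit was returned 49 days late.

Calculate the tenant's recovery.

Trebled: 3 × £6,380 = £19,140
Minimum £650: £19,140 meets the minimum, no increase.
Late-return penalty: 49 × £300 = £14,700
Damages plus late penalty: £19,140 + £14,700 = £33,840

£33,840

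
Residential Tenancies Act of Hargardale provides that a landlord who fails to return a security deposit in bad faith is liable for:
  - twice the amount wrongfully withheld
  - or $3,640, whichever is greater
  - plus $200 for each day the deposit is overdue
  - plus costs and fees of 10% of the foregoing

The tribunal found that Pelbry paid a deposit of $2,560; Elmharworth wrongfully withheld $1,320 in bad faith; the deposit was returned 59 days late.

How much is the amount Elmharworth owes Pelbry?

Recovery: $16,984

Doubled: 2 × $1,320 = $2,640
Minimum $3,640: $2,640 is below the minimum → $3,640
Late-return penalty: 59 × $200 = $11,800
Damages plus late penalty: $3,640 + $11,800 = $15,440
Costs and fees: 10% of $15,440 = $1,544
Total recovery: $15,440 + $1,544 = $16,984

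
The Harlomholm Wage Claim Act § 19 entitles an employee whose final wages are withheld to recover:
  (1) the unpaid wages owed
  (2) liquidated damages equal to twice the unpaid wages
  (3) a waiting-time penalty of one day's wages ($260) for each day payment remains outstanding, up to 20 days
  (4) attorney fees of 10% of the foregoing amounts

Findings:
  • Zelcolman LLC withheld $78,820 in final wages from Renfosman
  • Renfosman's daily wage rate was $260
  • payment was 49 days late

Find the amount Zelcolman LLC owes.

Doubled: 2 × $78,820 = $157,640
Penalty days: min(49, 20) = 20
Waiting-time penalty: 20 × $260 = $5,200
Subtotal: $78,820 + $157,640 + $5,200 = $241,660
Attorney fees: 10% of $241,660 = $24,166
Total award: $241,660 + $24,166 = $265,826

$265,826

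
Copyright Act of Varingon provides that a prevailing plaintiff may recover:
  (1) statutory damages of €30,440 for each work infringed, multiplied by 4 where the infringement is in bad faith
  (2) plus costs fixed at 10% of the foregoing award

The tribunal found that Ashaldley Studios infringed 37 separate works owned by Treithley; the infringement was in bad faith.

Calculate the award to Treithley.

€4,955,632

Statutory damages: 37 × €30,440 = €1,126,280
Multiplied by 4: 4 × €1,126,280 = €4,505,120
Costs: 10% of €4,505,120 = €450,512
Award plus costs: €4,505,120 + €450,512 = €4,955,632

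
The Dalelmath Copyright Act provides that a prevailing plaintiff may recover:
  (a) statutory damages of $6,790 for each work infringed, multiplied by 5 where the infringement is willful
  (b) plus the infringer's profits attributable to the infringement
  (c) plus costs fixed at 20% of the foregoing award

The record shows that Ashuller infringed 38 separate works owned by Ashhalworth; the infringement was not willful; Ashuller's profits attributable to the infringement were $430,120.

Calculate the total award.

Statutory damages: 38 × $6,790 = $258,020
Infringement not willful: no ×5 enhancement.
Combined award: $258,020 + $430,120 = $688,140
Costs: 20% of $688,140 = $137,628
Award plus costs: $688,140 + $137,628 = $825,768

$825,768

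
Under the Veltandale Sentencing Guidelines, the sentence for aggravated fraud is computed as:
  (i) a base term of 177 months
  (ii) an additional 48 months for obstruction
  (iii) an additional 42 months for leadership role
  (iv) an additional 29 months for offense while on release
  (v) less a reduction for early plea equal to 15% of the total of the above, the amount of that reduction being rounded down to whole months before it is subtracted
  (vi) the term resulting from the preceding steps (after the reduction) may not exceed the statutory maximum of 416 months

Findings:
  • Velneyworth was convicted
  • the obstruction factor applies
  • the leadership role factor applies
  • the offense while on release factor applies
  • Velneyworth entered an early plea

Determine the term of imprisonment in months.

Obstruction enhancement: +48 months
Leadership role enhancement: +42 months
Offense while on release enhancement: +29 months
Adjusted term: 177 months + 48 months + 42 months + 29 months = 296 months
Early plea reduction: 15% of 296 months = 44 months (rounded down)
After reduction: 296 − 44 = 252 months
Cap at 416 months: 252 months is within the cap, no reduction.

252 months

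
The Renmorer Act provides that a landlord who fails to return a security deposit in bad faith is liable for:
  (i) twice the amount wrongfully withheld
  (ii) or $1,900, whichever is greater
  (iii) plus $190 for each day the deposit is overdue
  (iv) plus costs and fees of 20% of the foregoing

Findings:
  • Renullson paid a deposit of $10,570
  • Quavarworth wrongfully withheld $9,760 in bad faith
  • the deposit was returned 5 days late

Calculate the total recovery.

$24,564

Doubled: 2 × $9,760 = $19,520
Minimum $1,900: $19,520 meets the minimum, no increase.
Late-return penalty: 5 × $190 = $950
Damages plus late penalty: $19,520 + $950 = $20,470
Costs and fees: 20% of $20,470 = $4,094
Total recovery: $20,470 + $4,094 = $24,564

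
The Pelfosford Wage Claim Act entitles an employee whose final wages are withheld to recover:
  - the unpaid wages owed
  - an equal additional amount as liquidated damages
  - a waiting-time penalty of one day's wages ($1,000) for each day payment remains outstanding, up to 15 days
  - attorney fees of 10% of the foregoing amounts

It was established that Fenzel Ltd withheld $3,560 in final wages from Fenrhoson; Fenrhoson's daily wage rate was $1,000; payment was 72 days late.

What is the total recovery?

$24,332

Liquidated damages (equal amount): $3,560
Penalty days: min(72, 15) = 15
Waiting-time penalty: 15 × $1,000 = $15,000
Subtotal: $3,560 + $3,560 + $15,000 = $22,120
Attorney fees: 10% of $22,120 = $2,212
Total award: $22,120 + $2,212 = $24,332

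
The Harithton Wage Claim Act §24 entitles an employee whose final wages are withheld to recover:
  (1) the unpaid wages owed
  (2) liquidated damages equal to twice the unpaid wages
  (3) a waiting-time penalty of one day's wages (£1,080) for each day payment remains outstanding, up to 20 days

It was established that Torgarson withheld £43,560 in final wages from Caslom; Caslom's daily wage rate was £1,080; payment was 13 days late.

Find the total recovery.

£144,720

Doubled: 2 × £43,560 = £87,120
Penalty days: min(13, 20) = 13
Waiting-time penalty: 13 × £1,080 = £14,040
Total award: £43,560 + £87,120 + £14,040 = £144,720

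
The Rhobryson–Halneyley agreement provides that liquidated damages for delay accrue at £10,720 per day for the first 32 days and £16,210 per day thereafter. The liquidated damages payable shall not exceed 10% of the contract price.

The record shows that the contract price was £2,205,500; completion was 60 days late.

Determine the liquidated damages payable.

First 32 days: 32 × £10,720 = £343,040
Remaining days: (60 − 32) × £16,210 = £453,880
Accrued per-day damages: £343,040 + £453,880 = £796,920
Cap: 10% of £2,205,500 = £220,550
Cap at £220,550: £796,920 exceeds the cap → £220,550

Liquidated damages: £220,550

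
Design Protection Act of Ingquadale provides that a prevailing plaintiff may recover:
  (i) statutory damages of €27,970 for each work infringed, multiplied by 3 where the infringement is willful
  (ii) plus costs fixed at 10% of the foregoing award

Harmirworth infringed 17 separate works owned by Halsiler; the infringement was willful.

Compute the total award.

Statutory damages: 17 × €27,970 = €475,490
Trebled: 3 × €475,490 = €1,426,470
Costs: 10% of €1,426,470 = €142,647
Award plus costs: €1,426,470 + €142,647 = €1,569,117

Award: €1,569,117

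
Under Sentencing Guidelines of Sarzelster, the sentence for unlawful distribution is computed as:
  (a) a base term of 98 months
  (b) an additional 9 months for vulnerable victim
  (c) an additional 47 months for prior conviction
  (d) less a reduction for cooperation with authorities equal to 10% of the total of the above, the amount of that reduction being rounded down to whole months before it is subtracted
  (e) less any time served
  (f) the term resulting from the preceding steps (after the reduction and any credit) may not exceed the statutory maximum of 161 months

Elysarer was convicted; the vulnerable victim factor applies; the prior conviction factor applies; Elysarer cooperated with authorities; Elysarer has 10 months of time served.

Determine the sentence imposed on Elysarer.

Vulnerable victim enhancement: +9 months
Prior conviction enhancement: +47 months
Adjusted term: 98 months + 9 months + 47 months = 154 months
Cooperation with authorities reduction: 10% of 154 months = 15 months (rounded down)
After reduction: 154 − 15 = 139 months
Less time served: 139 months − 10 months = 129 months
Cap at 161 months: 129 months is within the cap, no reduction.

Sentence: 129 months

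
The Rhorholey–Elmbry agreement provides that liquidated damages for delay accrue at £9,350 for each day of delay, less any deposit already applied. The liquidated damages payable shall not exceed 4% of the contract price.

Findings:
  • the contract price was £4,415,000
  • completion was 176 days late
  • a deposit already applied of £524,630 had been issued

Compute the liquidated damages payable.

£176,600

Per-day damages: 176 × £9,350 = £1,645,600
Less deposit already applied: £1,645,600 − £524,630 = £1,120,970
Cap: 4% of £4,415,000 = £176,600
Cap at £176,600: £1,120,970 exceeds the cap → £176,600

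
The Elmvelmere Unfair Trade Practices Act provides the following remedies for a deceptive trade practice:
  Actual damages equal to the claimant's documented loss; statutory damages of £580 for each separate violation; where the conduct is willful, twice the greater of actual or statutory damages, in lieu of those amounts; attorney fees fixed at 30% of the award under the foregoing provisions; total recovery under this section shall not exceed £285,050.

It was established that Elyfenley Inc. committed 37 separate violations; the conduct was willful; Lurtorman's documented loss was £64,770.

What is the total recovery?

£168,402

Statutory damages: 37 × £580 = £21,460
Greater of actual damages (£64,770) or statutory damages (£21,460): £64,770
Doubled: 2 × £64,770 = £129,540
Attorney fees: 30% of £129,540 = £38,862
Total before cap: £129,540 + £38,862 = £168,402
Cap at £285,050: £168,402 is within the cap, no reduction.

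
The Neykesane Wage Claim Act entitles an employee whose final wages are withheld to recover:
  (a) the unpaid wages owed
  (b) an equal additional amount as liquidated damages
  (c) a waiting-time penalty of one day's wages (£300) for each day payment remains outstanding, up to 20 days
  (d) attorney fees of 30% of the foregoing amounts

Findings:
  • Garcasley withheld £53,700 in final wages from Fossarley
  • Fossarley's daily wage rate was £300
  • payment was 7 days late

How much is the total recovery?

£142,350

Liquidated damages (equal amount): £53,700
Penalty days: min(7, 20) = 7
Waiting-time penalty: 7 × £300 = £2,100
Subtotal: £53,700 + £53,700 + £2,100 = £109,500
Attorney fees: 30% of £109,500 = £32,850
Total award: £109,500 + £32,850 = £142,350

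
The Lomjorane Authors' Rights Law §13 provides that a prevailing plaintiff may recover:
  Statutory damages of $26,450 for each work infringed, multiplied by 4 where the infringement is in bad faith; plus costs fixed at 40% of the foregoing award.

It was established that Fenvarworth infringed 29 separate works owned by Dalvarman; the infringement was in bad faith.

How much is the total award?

$4,295,480

Statutory damages: 29 × $26,450 = $767,050
Multiplied by 4: 4 × $767,050 = $3,068,200
Costs: 40% of $3,068,200 = $1,227,280
Award plus costs: $3,068,200 + $1,227,280 = $4,295,480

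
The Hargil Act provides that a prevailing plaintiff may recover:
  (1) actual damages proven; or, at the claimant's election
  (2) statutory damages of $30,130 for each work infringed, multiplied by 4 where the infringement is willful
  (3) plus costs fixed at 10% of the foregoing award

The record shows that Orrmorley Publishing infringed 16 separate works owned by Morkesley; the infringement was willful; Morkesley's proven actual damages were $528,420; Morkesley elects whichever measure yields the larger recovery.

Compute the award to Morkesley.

Statutory damages: 16 × $30,130 = $482,080
Multiplied by 4: 4 × $482,080 = $1,928,320
Greater of actual damages ($528,420) or enhanced statutory damages ($1,928,320): $1,928,320
Costs: 10% of $1,928,320 = $192,832
Award plus costs: $1,928,320 + $192,832 = $2,121,152

$2,121,152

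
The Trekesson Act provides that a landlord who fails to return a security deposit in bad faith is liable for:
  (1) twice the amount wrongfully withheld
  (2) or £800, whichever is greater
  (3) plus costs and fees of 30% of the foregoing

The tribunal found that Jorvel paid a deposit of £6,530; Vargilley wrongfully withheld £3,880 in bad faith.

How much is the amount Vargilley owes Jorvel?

Doubled: 2 × £3,880 = £7,760
Minimum £800: £7,760 meets the minimum, no increase.
Costs and fees: 30% of £7,760 = £2,328
Total recovery: £7,760 + £2,328 = £10,088

£10,088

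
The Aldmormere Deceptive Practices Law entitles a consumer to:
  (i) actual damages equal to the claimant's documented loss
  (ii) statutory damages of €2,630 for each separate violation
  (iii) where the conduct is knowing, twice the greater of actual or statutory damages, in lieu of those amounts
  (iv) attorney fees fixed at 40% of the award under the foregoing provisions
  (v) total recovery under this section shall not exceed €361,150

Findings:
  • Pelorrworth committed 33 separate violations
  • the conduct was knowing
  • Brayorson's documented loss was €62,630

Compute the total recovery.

€243,012

Statutory damages: 33 × €2,630 = €86,790
Greater of actual damages (€62,630) or statutory damages (€86,790): €86,790
Doubled: 2 × €86,790 = €173,580
Attorney fees: 40% of €173,580 = €69,432
Total before cap: €173,580 + €69,432 = €243,012
Cap at €361,150: €243,012 is within the cap, no reduction.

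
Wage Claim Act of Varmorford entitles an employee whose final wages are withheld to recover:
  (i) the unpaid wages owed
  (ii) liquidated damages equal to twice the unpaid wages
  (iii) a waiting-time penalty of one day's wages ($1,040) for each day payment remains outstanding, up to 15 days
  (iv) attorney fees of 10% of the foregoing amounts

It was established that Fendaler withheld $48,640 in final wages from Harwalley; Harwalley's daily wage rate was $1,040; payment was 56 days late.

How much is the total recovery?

Total award: $177,672

Doubled: 2 × $48,640 = $97,280
Penalty days: min(56, 15) = 15
Waiting-time penalty: 15 × $1,040 = $15,600
Subtotal: $48,640 + $97,280 + $15,600 = $161,520
Attorney fees: 10% of $161,520 = $16,152
Total award: $161,520 + $16,152 = $177,672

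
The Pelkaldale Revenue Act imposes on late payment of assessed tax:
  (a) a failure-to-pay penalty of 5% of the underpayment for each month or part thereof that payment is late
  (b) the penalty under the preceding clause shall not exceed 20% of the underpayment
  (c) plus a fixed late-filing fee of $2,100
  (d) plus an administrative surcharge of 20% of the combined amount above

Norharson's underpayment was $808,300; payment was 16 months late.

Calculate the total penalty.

Penalty: $196,512

Accrued rate: 5% × 16 = 80%, capped at 20% → 20%
Failure-to-pay penalty: 20% of $808,300 = $161,660
Penalty before surcharge: $161,660 + $2,100 = $163,760
Administrative surcharge: 20% of $163,760 = $32,752
Total penalty: $163,760 + $32,752 = $196,512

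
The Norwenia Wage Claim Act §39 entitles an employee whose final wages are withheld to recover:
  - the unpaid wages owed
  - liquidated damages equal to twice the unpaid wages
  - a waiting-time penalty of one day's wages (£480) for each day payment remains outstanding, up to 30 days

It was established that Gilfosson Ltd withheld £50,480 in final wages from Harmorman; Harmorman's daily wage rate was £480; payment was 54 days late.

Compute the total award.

Total award: £165,840

Doubled: 2 × £50,480 = £100,960
Penalty days: min(54, 30) = 30
Waiting-time penalty: 30 × £480 = £14,400
Total award: £50,480 + £100,960 + £14,400 = £165,840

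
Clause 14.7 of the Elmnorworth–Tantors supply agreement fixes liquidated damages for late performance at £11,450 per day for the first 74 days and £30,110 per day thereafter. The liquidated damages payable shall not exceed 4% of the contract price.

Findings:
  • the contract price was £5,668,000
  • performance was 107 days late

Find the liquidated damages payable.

First 74 days: 74 × £11,450 = £847,300
Remaining days: (107 − 74) × £30,110 = £993,630
Accrued per-day damages: £847,300 + £993,630 = £1,840,930
Cap: 4% of £5,668,000 = £226,720
Cap at £226,720: £1,840,930 exceeds the cap → £226,720

Liquidated damages: £226,720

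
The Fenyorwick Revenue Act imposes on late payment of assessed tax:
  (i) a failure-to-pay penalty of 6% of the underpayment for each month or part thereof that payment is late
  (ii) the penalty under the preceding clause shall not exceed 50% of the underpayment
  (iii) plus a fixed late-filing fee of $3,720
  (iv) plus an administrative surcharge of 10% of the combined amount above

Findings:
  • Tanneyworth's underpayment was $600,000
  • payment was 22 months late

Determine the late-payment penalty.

Accrued rate: 6% × 22 = 132%, capped at 50% → 50%
Failure-to-pay penalty: 50% of $600,000 = $300,000
Penalty before surcharge: $300,000 + $3,720 = $303,720
Administrative surcharge: 10% of $303,720 = $30,372
Total penalty: $303,720 + $30,372 = $334,092

$334,092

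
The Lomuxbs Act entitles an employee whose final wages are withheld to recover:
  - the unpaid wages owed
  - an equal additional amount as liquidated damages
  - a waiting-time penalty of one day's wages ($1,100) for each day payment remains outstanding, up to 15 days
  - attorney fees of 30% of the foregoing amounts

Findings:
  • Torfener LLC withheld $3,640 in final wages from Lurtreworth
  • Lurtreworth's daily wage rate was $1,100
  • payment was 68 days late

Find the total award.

Liquidated damages (equal amount): $3,640
Penalty days: min(68, 15) = 15
Waiting-time penalty: 15 × $1,100 = $16,500
Subtotal: $3,640 + $3,640 + $16,500 = $23,780
Attorney fees: 30% of $23,780 = $7,134
Total award: $23,780 + $7,134 = $30,914

Total award: $30,914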